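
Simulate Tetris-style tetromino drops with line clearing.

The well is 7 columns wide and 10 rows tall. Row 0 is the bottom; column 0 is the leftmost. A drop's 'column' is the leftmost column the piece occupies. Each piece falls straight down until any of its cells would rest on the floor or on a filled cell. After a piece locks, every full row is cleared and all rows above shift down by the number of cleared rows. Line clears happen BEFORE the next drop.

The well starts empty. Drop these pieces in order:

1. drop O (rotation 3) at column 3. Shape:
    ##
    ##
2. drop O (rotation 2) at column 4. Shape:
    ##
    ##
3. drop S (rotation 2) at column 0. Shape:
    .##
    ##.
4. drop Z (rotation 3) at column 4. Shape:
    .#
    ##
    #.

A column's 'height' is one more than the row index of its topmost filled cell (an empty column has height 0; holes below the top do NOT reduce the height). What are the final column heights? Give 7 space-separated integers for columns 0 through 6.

Drop 1: O rot3 at col 3 lands with bottom-row=0; cleared 0 line(s) (total 0); column heights now [0 0 0 2 2 0 0], max=2
Drop 2: O rot2 at col 4 lands with bottom-row=2; cleared 0 line(s) (total 0); column heights now [0 0 0 2 4 4 0], max=4
Drop 3: S rot2 at col 0 lands with bottom-row=0; cleared 0 line(s) (total 0); column heights now [1 2 2 2 4 4 0], max=4
Drop 4: Z rot3 at col 4 lands with bottom-row=4; cleared 0 line(s) (total 0); column heights now [1 2 2 2 6 7 0], max=7

Answer: 1 2 2 2 6 7 0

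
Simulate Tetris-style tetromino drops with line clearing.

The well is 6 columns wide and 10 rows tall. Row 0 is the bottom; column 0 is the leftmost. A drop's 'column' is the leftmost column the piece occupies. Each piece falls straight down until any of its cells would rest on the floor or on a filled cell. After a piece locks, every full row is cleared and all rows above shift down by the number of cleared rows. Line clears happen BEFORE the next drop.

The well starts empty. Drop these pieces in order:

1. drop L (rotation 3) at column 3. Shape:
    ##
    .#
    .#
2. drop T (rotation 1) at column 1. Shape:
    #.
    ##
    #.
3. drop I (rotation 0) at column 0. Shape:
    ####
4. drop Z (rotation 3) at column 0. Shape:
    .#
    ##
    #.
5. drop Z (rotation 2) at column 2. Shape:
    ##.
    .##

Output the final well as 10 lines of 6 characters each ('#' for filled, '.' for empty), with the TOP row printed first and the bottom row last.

Drop 1: L rot3 at col 3 lands with bottom-row=0; cleared 0 line(s) (total 0); column heights now [0 0 0 3 3 0], max=3
Drop 2: T rot1 at col 1 lands with bottom-row=0; cleared 0 line(s) (total 0); column heights now [0 3 2 3 3 0], max=3
Drop 3: I rot0 at col 0 lands with bottom-row=3; cleared 0 line(s) (total 0); column heights now [4 4 4 4 3 0], max=4
Drop 4: Z rot3 at col 0 lands with bottom-row=4; cleared 0 line(s) (total 0); column heights now [6 7 4 4 3 0], max=7
Drop 5: Z rot2 at col 2 lands with bottom-row=4; cleared 0 line(s) (total 0); column heights now [6 7 6 6 5 0], max=7

Answer: ......
......
......
.#....
####..
#..##.
####..
.#.##.
.##.#.
.#..#.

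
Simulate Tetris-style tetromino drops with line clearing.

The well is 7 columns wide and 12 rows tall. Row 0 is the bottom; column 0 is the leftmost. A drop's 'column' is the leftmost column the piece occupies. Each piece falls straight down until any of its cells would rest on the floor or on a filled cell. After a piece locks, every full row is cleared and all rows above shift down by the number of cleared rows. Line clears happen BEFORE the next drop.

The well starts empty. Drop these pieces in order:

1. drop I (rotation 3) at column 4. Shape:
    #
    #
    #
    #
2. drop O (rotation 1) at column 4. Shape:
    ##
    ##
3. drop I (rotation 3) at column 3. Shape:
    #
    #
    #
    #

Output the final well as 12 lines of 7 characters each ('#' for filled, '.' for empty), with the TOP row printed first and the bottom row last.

Answer: .......
.......
.......
.......
.......
.......
....##.
....##.
...##..
...##..
...##..
...##..

Derivation:
Drop 1: I rot3 at col 4 lands with bottom-row=0; cleared 0 line(s) (total 0); column heights now [0 0 0 0 4 0 0], max=4
Drop 2: O rot1 at col 4 lands with bottom-row=4; cleared 0 line(s) (total 0); column heights now [0 0 0 0 6 6 0], max=6
Drop 3: I rot3 at col 3 lands with bottom-row=0; cleared 0 line(s) (total 0); column heights now [0 0 0 4 6 6 0], max=6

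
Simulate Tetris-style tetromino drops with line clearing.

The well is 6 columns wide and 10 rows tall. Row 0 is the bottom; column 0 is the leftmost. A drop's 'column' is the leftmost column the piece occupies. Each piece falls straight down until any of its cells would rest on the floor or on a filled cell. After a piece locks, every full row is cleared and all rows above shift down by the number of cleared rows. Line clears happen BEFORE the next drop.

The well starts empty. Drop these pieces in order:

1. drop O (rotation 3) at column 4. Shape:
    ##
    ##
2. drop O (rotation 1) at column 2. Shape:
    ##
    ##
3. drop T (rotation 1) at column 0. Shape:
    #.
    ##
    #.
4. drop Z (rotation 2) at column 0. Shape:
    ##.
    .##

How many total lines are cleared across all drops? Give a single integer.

Answer: 1

Derivation:
Drop 1: O rot3 at col 4 lands with bottom-row=0; cleared 0 line(s) (total 0); column heights now [0 0 0 0 2 2], max=2
Drop 2: O rot1 at col 2 lands with bottom-row=0; cleared 0 line(s) (total 0); column heights now [0 0 2 2 2 2], max=2
Drop 3: T rot1 at col 0 lands with bottom-row=0; cleared 1 line(s) (total 1); column heights now [2 0 1 1 1 1], max=2
Drop 4: Z rot2 at col 0 lands with bottom-row=1; cleared 0 line(s) (total 1); column heights now [3 3 2 1 1 1], max=3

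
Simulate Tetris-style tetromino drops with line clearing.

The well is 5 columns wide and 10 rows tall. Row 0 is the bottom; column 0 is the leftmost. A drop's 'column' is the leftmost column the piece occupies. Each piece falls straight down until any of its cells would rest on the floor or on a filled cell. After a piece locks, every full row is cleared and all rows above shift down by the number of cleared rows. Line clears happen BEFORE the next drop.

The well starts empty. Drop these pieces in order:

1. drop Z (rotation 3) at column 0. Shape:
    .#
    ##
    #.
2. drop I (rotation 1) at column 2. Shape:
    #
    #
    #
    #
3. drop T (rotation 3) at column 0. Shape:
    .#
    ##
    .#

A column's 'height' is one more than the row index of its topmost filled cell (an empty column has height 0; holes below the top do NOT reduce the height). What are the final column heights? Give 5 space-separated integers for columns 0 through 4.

Drop 1: Z rot3 at col 0 lands with bottom-row=0; cleared 0 line(s) (total 0); column heights now [2 3 0 0 0], max=3
Drop 2: I rot1 at col 2 lands with bottom-row=0; cleared 0 line(s) (total 0); column heights now [2 3 4 0 0], max=4
Drop 3: T rot3 at col 0 lands with bottom-row=3; cleared 0 line(s) (total 0); column heights now [5 6 4 0 0], max=6

Answer: 5 6 4 0 0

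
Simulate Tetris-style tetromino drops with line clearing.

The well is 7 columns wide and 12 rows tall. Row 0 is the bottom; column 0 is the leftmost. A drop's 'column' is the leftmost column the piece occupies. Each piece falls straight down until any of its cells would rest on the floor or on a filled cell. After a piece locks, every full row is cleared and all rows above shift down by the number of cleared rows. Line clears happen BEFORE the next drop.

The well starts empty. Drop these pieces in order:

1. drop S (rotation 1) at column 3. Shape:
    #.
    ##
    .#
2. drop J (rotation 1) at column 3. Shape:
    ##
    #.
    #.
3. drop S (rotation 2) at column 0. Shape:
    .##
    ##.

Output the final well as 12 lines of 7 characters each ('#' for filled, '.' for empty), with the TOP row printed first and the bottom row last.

Answer: .......
.......
.......
.......
.......
.......
...##..
...#...
...#...
...#...
.####..
##..#..

Derivation:
Drop 1: S rot1 at col 3 lands with bottom-row=0; cleared 0 line(s) (total 0); column heights now [0 0 0 3 2 0 0], max=3
Drop 2: J rot1 at col 3 lands with bottom-row=3; cleared 0 line(s) (total 0); column heights now [0 0 0 6 6 0 0], max=6
Drop 3: S rot2 at col 0 lands with bottom-row=0; cleared 0 line(s) (total 0); column heights now [1 2 2 6 6 0 0], max=6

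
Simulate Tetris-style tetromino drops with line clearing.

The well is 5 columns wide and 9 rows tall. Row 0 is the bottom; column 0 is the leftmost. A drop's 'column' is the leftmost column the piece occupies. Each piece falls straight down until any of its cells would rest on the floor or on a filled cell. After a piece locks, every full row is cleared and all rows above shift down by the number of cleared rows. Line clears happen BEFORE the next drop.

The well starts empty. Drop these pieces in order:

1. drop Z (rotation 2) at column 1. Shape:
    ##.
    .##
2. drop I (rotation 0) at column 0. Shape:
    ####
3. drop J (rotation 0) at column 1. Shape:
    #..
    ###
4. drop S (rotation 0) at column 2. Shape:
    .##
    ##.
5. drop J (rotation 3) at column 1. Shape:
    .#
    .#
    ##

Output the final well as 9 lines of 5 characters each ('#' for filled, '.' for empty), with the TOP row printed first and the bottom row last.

Answer: .....
..#..
..#..
.####
.###.
.###.
####.
.##..
..##.

Derivation:
Drop 1: Z rot2 at col 1 lands with bottom-row=0; cleared 0 line(s) (total 0); column heights now [0 2 2 1 0], max=2
Drop 2: I rot0 at col 0 lands with bottom-row=2; cleared 0 line(s) (total 0); column heights now [3 3 3 3 0], max=3
Drop 3: J rot0 at col 1 lands with bottom-row=3; cleared 0 line(s) (total 0); column heights now [3 5 4 4 0], max=5
Drop 4: S rot0 at col 2 lands with bottom-row=4; cleared 0 line(s) (total 0); column heights now [3 5 5 6 6], max=6
Drop 5: J rot3 at col 1 lands with bottom-row=5; cleared 0 line(s) (total 0); column heights now [3 6 8 6 6], max=8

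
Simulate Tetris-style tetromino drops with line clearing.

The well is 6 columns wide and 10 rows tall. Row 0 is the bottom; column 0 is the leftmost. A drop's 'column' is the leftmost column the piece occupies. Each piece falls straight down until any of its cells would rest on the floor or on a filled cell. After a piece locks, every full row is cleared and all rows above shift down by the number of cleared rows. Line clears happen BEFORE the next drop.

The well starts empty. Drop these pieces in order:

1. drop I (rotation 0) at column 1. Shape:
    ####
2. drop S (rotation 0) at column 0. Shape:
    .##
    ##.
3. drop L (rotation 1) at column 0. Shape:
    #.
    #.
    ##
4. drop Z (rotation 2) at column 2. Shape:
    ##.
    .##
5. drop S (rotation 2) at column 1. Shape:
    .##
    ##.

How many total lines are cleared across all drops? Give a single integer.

Answer: 0

Derivation:
Drop 1: I rot0 at col 1 lands with bottom-row=0; cleared 0 line(s) (total 0); column heights now [0 1 1 1 1 0], max=1
Drop 2: S rot0 at col 0 lands with bottom-row=1; cleared 0 line(s) (total 0); column heights now [2 3 3 1 1 0], max=3
Drop 3: L rot1 at col 0 lands with bottom-row=3; cleared 0 line(s) (total 0); column heights now [6 4 3 1 1 0], max=6
Drop 4: Z rot2 at col 2 lands with bottom-row=2; cleared 0 line(s) (total 0); column heights now [6 4 4 4 3 0], max=6
Drop 5: S rot2 at col 1 lands with bottom-row=4; cleared 0 line(s) (total 0); column heights now [6 5 6 6 3 0], max=6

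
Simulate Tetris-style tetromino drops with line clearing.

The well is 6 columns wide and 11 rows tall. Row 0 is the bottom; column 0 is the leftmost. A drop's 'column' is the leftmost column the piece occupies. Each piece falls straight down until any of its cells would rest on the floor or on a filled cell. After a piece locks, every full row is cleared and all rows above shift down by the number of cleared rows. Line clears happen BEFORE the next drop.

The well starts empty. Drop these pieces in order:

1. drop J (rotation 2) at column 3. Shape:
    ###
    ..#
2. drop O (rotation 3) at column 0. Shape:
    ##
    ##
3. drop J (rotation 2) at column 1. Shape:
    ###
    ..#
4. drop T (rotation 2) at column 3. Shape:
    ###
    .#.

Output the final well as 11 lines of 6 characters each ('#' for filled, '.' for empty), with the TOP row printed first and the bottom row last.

Answer: ......
......
......
......
......
......
...###
.####.
...#..
##.###
##...#

Derivation:
Drop 1: J rot2 at col 3 lands with bottom-row=0; cleared 0 line(s) (total 0); column heights now [0 0 0 2 2 2], max=2
Drop 2: O rot3 at col 0 lands with bottom-row=0; cleared 0 line(s) (total 0); column heights now [2 2 0 2 2 2], max=2
Drop 3: J rot2 at col 1 lands with bottom-row=2; cleared 0 line(s) (total 0); column heights now [2 4 4 4 2 2], max=4
Drop 4: T rot2 at col 3 lands with bottom-row=3; cleared 0 line(s) (total 0); column heights now [2 4 4 5 5 5], max=5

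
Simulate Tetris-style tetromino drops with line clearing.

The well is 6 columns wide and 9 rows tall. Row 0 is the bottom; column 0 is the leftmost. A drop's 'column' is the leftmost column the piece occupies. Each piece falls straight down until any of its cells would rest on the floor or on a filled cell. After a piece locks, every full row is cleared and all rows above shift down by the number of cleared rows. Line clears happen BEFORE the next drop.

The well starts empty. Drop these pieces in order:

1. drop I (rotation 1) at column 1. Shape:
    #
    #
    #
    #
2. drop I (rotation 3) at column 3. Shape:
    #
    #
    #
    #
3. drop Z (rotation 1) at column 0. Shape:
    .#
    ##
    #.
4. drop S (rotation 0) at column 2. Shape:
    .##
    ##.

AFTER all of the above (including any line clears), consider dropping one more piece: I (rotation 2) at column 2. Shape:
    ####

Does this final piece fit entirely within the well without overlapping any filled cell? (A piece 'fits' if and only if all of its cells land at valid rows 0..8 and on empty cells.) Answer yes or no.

Answer: yes

Derivation:
Drop 1: I rot1 at col 1 lands with bottom-row=0; cleared 0 line(s) (total 0); column heights now [0 4 0 0 0 0], max=4
Drop 2: I rot3 at col 3 lands with bottom-row=0; cleared 0 line(s) (total 0); column heights now [0 4 0 4 0 0], max=4
Drop 3: Z rot1 at col 0 lands with bottom-row=3; cleared 0 line(s) (total 0); column heights now [5 6 0 4 0 0], max=6
Drop 4: S rot0 at col 2 lands with bottom-row=4; cleared 0 line(s) (total 0); column heights now [5 6 5 6 6 0], max=6
Test piece I rot2 at col 2 (width 4): heights before test = [5 6 5 6 6 0]; fits = True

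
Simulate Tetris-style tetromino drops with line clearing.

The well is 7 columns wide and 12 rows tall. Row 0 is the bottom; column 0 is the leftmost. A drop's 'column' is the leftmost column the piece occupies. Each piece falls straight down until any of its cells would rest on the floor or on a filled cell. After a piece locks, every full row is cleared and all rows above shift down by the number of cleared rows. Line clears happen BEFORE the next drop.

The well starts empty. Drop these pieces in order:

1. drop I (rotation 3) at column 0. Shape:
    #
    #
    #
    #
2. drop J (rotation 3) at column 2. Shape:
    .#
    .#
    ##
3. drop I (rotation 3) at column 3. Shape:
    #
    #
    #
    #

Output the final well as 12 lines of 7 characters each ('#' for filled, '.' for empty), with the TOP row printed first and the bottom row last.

Answer: .......
.......
.......
.......
.......
...#...
...#...
...#...
#..#...
#..#...
#..#...
#.##...

Derivation:
Drop 1: I rot3 at col 0 lands with bottom-row=0; cleared 0 line(s) (total 0); column heights now [4 0 0 0 0 0 0], max=4
Drop 2: J rot3 at col 2 lands with bottom-row=0; cleared 0 line(s) (total 0); column heights now [4 0 1 3 0 0 0], max=4
Drop 3: I rot3 at col 3 lands with bottom-row=3; cleared 0 line(s) (total 0); column heights now [4 0 1 7 0 0 0], max=7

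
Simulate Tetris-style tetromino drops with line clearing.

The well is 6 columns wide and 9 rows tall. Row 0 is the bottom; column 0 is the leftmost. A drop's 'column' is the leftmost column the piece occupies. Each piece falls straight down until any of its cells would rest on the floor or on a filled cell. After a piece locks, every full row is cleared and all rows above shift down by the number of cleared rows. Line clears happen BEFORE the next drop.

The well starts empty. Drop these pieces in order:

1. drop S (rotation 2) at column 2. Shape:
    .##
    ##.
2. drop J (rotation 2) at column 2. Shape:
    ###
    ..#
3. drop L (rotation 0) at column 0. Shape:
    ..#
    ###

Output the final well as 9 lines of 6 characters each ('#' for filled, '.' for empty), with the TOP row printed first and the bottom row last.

Drop 1: S rot2 at col 2 lands with bottom-row=0; cleared 0 line(s) (total 0); column heights now [0 0 1 2 2 0], max=2
Drop 2: J rot2 at col 2 lands with bottom-row=2; cleared 0 line(s) (total 0); column heights now [0 0 4 4 4 0], max=4
Drop 3: L rot0 at col 0 lands with bottom-row=4; cleared 0 line(s) (total 0); column heights now [5 5 6 4 4 0], max=6

Answer: ......
......
......
..#...
###...
..###.
....#.
...##.
..##..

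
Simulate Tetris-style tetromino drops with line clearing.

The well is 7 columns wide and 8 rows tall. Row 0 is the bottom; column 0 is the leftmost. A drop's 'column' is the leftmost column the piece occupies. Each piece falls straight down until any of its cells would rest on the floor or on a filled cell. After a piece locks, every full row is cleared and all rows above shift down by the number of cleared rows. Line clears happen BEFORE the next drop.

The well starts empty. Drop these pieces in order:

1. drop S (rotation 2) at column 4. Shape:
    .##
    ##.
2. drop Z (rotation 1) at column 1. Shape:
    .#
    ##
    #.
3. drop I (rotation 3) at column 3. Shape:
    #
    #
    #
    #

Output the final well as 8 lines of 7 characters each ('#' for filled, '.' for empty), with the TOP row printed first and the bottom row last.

Answer: .......
.......
.......
.......
...#...
..##...
.###.##
.#.###.

Derivation:
Drop 1: S rot2 at col 4 lands with bottom-row=0; cleared 0 line(s) (total 0); column heights now [0 0 0 0 1 2 2], max=2
Drop 2: Z rot1 at col 1 lands with bottom-row=0; cleared 0 line(s) (total 0); column heights now [0 2 3 0 1 2 2], max=3
Drop 3: I rot3 at col 3 lands with bottom-row=0; cleared 0 line(s) (total 0); column heights now [0 2 3 4 1 2 2], max=4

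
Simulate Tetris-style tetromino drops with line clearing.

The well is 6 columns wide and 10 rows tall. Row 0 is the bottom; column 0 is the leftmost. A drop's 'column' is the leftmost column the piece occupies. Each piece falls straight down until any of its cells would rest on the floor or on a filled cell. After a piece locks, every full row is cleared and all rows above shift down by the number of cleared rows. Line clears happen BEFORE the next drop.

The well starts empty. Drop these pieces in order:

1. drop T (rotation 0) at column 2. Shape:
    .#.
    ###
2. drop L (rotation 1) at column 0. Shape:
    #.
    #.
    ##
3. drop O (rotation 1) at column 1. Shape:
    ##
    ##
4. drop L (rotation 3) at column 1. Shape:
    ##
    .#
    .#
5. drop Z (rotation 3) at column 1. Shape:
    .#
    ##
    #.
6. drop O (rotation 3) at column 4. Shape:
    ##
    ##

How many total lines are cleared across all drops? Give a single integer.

Answer: 1

Derivation:
Drop 1: T rot0 at col 2 lands with bottom-row=0; cleared 0 line(s) (total 0); column heights now [0 0 1 2 1 0], max=2
Drop 2: L rot1 at col 0 lands with bottom-row=0; cleared 0 line(s) (total 0); column heights now [3 1 1 2 1 0], max=3
Drop 3: O rot1 at col 1 lands with bottom-row=1; cleared 0 line(s) (total 0); column heights now [3 3 3 2 1 0], max=3
Drop 4: L rot3 at col 1 lands with bottom-row=3; cleared 0 line(s) (total 0); column heights now [3 6 6 2 1 0], max=6
Drop 5: Z rot3 at col 1 lands with bottom-row=6; cleared 0 line(s) (total 0); column heights now [3 8 9 2 1 0], max=9
Drop 6: O rot3 at col 4 lands with bottom-row=1; cleared 1 line(s) (total 1); column heights now [2 7 8 1 2 2], max=8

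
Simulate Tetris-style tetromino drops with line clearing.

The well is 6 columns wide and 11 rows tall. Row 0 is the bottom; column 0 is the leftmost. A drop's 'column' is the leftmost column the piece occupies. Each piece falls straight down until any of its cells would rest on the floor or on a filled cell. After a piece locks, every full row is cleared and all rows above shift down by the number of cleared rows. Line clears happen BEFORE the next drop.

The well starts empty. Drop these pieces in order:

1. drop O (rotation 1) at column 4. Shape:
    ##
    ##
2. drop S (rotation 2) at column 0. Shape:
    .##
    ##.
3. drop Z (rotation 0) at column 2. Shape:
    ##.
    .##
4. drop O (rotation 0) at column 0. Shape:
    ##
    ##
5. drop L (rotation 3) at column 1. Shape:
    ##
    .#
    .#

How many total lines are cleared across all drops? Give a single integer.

Drop 1: O rot1 at col 4 lands with bottom-row=0; cleared 0 line(s) (total 0); column heights now [0 0 0 0 2 2], max=2
Drop 2: S rot2 at col 0 lands with bottom-row=0; cleared 0 line(s) (total 0); column heights now [1 2 2 0 2 2], max=2
Drop 3: Z rot0 at col 2 lands with bottom-row=2; cleared 0 line(s) (total 0); column heights now [1 2 4 4 3 2], max=4
Drop 4: O rot0 at col 0 lands with bottom-row=2; cleared 0 line(s) (total 0); column heights now [4 4 4 4 3 2], max=4
Drop 5: L rot3 at col 1 lands with bottom-row=4; cleared 0 line(s) (total 0); column heights now [4 7 7 4 3 2], max=7

Answer: 0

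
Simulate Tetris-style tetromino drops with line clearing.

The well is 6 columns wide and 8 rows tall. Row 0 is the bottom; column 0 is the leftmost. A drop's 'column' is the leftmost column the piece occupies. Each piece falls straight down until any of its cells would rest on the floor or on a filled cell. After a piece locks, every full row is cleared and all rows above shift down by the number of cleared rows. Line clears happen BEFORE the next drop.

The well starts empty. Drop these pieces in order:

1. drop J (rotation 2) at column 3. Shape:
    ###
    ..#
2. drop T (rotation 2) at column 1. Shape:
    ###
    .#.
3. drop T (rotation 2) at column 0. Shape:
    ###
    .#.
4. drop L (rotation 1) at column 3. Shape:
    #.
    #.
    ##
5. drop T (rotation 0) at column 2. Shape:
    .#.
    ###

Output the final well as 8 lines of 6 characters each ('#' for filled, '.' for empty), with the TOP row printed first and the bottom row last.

Answer: ...#..
..###.
...#..
####..
.#.##.
.###..
..####
.....#

Derivation:
Drop 1: J rot2 at col 3 lands with bottom-row=0; cleared 0 line(s) (total 0); column heights now [0 0 0 2 2 2], max=2
Drop 2: T rot2 at col 1 lands with bottom-row=1; cleared 0 line(s) (total 0); column heights now [0 3 3 3 2 2], max=3
Drop 3: T rot2 at col 0 lands with bottom-row=3; cleared 0 line(s) (total 0); column heights now [5 5 5 3 2 2], max=5
Drop 4: L rot1 at col 3 lands with bottom-row=3; cleared 0 line(s) (total 0); column heights now [5 5 5 6 4 2], max=6
Drop 5: T rot0 at col 2 lands with bottom-row=6; cleared 0 line(s) (total 0); column heights now [5 5 7 8 7 2], max=8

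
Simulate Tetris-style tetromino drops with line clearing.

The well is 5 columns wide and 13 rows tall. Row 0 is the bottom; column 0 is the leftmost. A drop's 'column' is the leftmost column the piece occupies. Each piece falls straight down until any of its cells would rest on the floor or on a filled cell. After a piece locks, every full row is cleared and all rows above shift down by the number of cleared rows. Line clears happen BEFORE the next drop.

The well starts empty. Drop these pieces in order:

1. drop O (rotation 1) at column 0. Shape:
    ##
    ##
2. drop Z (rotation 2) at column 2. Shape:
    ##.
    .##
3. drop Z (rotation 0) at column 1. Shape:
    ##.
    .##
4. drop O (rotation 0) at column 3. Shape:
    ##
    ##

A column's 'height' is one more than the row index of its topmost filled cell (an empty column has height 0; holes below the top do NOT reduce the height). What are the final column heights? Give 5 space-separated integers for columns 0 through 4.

Drop 1: O rot1 at col 0 lands with bottom-row=0; cleared 0 line(s) (total 0); column heights now [2 2 0 0 0], max=2
Drop 2: Z rot2 at col 2 lands with bottom-row=0; cleared 0 line(s) (total 0); column heights now [2 2 2 2 1], max=2
Drop 3: Z rot0 at col 1 lands with bottom-row=2; cleared 0 line(s) (total 0); column heights now [2 4 4 3 1], max=4
Drop 4: O rot0 at col 3 lands with bottom-row=3; cleared 0 line(s) (total 0); column heights now [2 4 4 5 5], max=5

Answer: 2 4 4 5 5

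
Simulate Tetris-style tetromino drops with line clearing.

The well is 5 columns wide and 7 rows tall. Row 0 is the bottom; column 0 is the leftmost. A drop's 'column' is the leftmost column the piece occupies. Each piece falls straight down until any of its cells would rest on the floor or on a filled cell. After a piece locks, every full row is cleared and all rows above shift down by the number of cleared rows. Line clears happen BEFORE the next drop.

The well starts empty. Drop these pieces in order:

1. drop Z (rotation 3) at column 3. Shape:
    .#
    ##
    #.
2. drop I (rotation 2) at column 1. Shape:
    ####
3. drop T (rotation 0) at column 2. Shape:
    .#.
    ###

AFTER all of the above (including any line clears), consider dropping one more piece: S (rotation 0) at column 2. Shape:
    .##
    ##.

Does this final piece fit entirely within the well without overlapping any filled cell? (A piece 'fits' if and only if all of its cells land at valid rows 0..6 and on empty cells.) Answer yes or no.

Drop 1: Z rot3 at col 3 lands with bottom-row=0; cleared 0 line(s) (total 0); column heights now [0 0 0 2 3], max=3
Drop 2: I rot2 at col 1 lands with bottom-row=3; cleared 0 line(s) (total 0); column heights now [0 4 4 4 4], max=4
Drop 3: T rot0 at col 2 lands with bottom-row=4; cleared 0 line(s) (total 0); column heights now [0 4 5 6 5], max=6
Test piece S rot0 at col 2 (width 3): heights before test = [0 4 5 6 5]; fits = False

Answer: no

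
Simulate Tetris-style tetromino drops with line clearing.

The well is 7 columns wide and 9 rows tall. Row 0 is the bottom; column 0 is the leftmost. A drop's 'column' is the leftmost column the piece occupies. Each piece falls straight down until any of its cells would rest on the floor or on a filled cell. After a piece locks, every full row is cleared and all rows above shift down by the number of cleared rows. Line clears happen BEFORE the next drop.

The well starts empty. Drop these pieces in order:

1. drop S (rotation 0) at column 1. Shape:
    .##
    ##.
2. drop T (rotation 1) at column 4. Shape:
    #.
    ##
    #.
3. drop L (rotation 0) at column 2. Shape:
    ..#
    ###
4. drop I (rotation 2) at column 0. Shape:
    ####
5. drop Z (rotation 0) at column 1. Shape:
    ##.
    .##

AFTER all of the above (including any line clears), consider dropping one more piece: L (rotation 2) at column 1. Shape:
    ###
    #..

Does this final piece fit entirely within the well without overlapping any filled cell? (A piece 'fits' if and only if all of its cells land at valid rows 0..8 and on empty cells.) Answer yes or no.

Answer: yes

Derivation:
Drop 1: S rot0 at col 1 lands with bottom-row=0; cleared 0 line(s) (total 0); column heights now [0 1 2 2 0 0 0], max=2
Drop 2: T rot1 at col 4 lands with bottom-row=0; cleared 0 line(s) (total 0); column heights now [0 1 2 2 3 2 0], max=3
Drop 3: L rot0 at col 2 lands with bottom-row=3; cleared 0 line(s) (total 0); column heights now [0 1 4 4 5 2 0], max=5
Drop 4: I rot2 at col 0 lands with bottom-row=4; cleared 0 line(s) (total 0); column heights now [5 5 5 5 5 2 0], max=5
Drop 5: Z rot0 at col 1 lands with bottom-row=5; cleared 0 line(s) (total 0); column heights now [5 7 7 6 5 2 0], max=7
Test piece L rot2 at col 1 (width 3): heights before test = [5 7 7 6 5 2 0]; fits = True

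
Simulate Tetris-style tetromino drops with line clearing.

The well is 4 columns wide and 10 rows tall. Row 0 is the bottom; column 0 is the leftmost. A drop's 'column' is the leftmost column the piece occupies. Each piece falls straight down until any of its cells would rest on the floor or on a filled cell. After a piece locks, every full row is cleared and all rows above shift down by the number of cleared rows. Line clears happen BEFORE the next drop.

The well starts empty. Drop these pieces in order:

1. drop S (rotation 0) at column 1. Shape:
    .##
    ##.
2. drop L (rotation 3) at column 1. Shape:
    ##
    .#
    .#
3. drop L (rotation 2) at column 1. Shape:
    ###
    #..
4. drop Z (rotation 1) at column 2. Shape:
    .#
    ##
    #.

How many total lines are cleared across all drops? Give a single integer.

Drop 1: S rot0 at col 1 lands with bottom-row=0; cleared 0 line(s) (total 0); column heights now [0 1 2 2], max=2
Drop 2: L rot3 at col 1 lands with bottom-row=2; cleared 0 line(s) (total 0); column heights now [0 5 5 2], max=5
Drop 3: L rot2 at col 1 lands with bottom-row=5; cleared 0 line(s) (total 0); column heights now [0 7 7 7], max=7
Drop 4: Z rot1 at col 2 lands with bottom-row=7; cleared 0 line(s) (total 0); column heights now [0 7 9 10], max=10

Answer: 0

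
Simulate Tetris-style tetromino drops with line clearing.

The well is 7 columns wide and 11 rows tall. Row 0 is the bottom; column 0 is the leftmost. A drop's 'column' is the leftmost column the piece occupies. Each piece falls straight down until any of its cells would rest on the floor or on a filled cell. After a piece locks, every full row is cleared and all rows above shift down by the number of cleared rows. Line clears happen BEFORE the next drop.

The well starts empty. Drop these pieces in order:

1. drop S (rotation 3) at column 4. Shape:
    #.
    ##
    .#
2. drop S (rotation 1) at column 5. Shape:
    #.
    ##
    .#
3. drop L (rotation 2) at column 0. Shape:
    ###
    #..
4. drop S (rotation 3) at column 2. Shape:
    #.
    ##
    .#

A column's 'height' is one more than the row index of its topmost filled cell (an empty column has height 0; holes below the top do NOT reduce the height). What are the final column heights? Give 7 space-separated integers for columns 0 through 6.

Drop 1: S rot3 at col 4 lands with bottom-row=0; cleared 0 line(s) (total 0); column heights now [0 0 0 0 3 2 0], max=3
Drop 2: S rot1 at col 5 lands with bottom-row=1; cleared 0 line(s) (total 0); column heights now [0 0 0 0 3 4 3], max=4
Drop 3: L rot2 at col 0 lands with bottom-row=0; cleared 0 line(s) (total 0); column heights now [2 2 2 0 3 4 3], max=4
Drop 4: S rot3 at col 2 lands with bottom-row=1; cleared 1 line(s) (total 1); column heights now [1 0 3 2 2 3 2], max=3

Answer: 1 0 3 2 2 3 2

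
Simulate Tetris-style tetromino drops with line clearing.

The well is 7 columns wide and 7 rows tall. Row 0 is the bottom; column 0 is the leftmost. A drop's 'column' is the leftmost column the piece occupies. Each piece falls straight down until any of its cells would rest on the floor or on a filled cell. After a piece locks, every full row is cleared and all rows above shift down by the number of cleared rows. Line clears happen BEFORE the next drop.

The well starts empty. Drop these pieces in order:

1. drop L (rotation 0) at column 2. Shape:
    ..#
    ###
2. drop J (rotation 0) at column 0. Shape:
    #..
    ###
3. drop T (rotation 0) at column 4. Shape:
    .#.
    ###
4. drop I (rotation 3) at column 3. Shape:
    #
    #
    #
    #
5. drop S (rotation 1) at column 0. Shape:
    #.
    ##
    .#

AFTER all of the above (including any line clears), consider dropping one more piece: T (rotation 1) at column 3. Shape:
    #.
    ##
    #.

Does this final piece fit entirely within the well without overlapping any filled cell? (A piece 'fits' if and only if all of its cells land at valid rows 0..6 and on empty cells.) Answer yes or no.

Answer: no

Derivation:
Drop 1: L rot0 at col 2 lands with bottom-row=0; cleared 0 line(s) (total 0); column heights now [0 0 1 1 2 0 0], max=2
Drop 2: J rot0 at col 0 lands with bottom-row=1; cleared 0 line(s) (total 0); column heights now [3 2 2 1 2 0 0], max=3
Drop 3: T rot0 at col 4 lands with bottom-row=2; cleared 0 line(s) (total 0); column heights now [3 2 2 1 3 4 3], max=4
Drop 4: I rot3 at col 3 lands with bottom-row=1; cleared 0 line(s) (total 0); column heights now [3 2 2 5 3 4 3], max=5
Drop 5: S rot1 at col 0 lands with bottom-row=2; cleared 0 line(s) (total 0); column heights now [5 4 2 5 3 4 3], max=5
Test piece T rot1 at col 3 (width 2): heights before test = [5 4 2 5 3 4 3]; fits = False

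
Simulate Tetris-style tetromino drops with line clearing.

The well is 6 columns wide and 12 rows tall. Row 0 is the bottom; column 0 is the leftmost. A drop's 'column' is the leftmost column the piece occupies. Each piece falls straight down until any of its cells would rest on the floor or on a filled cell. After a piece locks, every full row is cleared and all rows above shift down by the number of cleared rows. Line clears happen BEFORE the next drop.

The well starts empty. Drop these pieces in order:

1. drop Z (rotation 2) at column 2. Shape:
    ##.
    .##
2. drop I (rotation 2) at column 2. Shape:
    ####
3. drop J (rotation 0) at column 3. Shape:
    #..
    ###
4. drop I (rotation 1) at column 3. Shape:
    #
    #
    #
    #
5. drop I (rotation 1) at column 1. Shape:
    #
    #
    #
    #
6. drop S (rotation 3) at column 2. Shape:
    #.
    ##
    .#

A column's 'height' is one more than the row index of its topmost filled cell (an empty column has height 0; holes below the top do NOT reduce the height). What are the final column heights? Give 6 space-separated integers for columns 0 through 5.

Drop 1: Z rot2 at col 2 lands with bottom-row=0; cleared 0 line(s) (total 0); column heights now [0 0 2 2 1 0], max=2
Drop 2: I rot2 at col 2 lands with bottom-row=2; cleared 0 line(s) (total 0); column heights now [0 0 3 3 3 3], max=3
Drop 3: J rot0 at col 3 lands with bottom-row=3; cleared 0 line(s) (total 0); column heights now [0 0 3 5 4 4], max=5
Drop 4: I rot1 at col 3 lands with bottom-row=5; cleared 0 line(s) (total 0); column heights now [0 0 3 9 4 4], max=9
Drop 5: I rot1 at col 1 lands with bottom-row=0; cleared 0 line(s) (total 0); column heights now [0 4 3 9 4 4], max=9
Drop 6: S rot3 at col 2 lands with bottom-row=9; cleared 0 line(s) (total 0); column heights now [0 4 12 11 4 4], max=12

Answer: 0 4 12 11 4 4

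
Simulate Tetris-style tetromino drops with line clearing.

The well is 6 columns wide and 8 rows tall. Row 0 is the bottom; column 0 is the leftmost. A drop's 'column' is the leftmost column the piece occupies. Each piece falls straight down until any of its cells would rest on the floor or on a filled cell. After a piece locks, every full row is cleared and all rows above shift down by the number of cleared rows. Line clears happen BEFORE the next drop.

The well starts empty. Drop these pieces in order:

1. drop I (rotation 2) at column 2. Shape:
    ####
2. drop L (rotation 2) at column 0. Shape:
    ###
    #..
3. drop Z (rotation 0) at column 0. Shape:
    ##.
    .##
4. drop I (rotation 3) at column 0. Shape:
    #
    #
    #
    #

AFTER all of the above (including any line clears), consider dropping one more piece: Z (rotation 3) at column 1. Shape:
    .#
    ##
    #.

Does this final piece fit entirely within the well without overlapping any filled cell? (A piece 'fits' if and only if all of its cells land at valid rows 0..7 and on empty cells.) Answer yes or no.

Drop 1: I rot2 at col 2 lands with bottom-row=0; cleared 0 line(s) (total 0); column heights now [0 0 1 1 1 1], max=1
Drop 2: L rot2 at col 0 lands with bottom-row=0; cleared 0 line(s) (total 0); column heights now [2 2 2 1 1 1], max=2
Drop 3: Z rot0 at col 0 lands with bottom-row=2; cleared 0 line(s) (total 0); column heights now [4 4 3 1 1 1], max=4
Drop 4: I rot3 at col 0 lands with bottom-row=4; cleared 0 line(s) (total 0); column heights now [8 4 3 1 1 1], max=8
Test piece Z rot3 at col 1 (width 2): heights before test = [8 4 3 1 1 1]; fits = True

Answer: yes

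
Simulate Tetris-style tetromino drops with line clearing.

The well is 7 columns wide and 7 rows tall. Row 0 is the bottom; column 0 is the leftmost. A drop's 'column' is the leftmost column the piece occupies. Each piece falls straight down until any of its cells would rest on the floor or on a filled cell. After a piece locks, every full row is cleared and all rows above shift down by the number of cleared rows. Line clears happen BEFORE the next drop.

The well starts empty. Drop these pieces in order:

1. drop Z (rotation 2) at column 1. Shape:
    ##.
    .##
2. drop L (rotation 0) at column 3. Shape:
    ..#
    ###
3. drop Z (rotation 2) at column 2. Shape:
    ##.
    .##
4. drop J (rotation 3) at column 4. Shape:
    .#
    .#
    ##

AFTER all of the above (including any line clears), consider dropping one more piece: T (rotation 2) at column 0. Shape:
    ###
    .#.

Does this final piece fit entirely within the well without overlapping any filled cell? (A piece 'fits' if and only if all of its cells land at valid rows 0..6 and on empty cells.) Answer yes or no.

Drop 1: Z rot2 at col 1 lands with bottom-row=0; cleared 0 line(s) (total 0); column heights now [0 2 2 1 0 0 0], max=2
Drop 2: L rot0 at col 3 lands with bottom-row=1; cleared 0 line(s) (total 0); column heights now [0 2 2 2 2 3 0], max=3
Drop 3: Z rot2 at col 2 lands with bottom-row=2; cleared 0 line(s) (total 0); column heights now [0 2 4 4 3 3 0], max=4
Drop 4: J rot3 at col 4 lands with bottom-row=3; cleared 0 line(s) (total 0); column heights now [0 2 4 4 4 6 0], max=6
Test piece T rot2 at col 0 (width 3): heights before test = [0 2 4 4 4 6 0]; fits = True

Answer: yes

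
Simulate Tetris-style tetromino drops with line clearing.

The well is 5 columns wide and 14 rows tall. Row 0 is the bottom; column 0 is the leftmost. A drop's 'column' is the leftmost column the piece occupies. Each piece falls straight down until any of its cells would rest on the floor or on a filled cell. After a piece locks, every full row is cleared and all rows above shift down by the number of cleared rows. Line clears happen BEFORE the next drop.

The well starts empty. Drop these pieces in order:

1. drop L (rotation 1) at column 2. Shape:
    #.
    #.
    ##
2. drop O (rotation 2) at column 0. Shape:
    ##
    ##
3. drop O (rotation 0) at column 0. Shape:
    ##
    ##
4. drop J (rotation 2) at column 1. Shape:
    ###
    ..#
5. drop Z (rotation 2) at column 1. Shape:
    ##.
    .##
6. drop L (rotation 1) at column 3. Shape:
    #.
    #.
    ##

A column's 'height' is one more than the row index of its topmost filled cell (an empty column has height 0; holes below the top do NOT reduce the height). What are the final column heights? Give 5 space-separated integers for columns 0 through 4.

Drop 1: L rot1 at col 2 lands with bottom-row=0; cleared 0 line(s) (total 0); column heights now [0 0 3 1 0], max=3
Drop 2: O rot2 at col 0 lands with bottom-row=0; cleared 0 line(s) (total 0); column heights now [2 2 3 1 0], max=3
Drop 3: O rot0 at col 0 lands with bottom-row=2; cleared 0 line(s) (total 0); column heights now [4 4 3 1 0], max=4
Drop 4: J rot2 at col 1 lands with bottom-row=3; cleared 0 line(s) (total 0); column heights now [4 5 5 5 0], max=5
Drop 5: Z rot2 at col 1 lands with bottom-row=5; cleared 0 line(s) (total 0); column heights now [4 7 7 6 0], max=7
Drop 6: L rot1 at col 3 lands with bottom-row=6; cleared 0 line(s) (total 0); column heights now [4 7 7 9 7], max=9

Answer: 4 7 7 9 7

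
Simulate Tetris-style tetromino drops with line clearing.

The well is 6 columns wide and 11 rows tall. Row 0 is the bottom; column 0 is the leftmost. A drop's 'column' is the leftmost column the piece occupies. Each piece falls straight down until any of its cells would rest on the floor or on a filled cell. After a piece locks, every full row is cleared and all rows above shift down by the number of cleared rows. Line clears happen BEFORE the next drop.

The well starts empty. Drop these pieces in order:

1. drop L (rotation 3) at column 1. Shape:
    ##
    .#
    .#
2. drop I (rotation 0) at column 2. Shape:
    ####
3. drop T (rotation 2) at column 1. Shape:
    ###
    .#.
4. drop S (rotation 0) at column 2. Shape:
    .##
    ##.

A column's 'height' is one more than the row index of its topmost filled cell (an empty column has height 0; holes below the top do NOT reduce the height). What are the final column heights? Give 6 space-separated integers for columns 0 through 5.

Drop 1: L rot3 at col 1 lands with bottom-row=0; cleared 0 line(s) (total 0); column heights now [0 3 3 0 0 0], max=3
Drop 2: I rot0 at col 2 lands with bottom-row=3; cleared 0 line(s) (total 0); column heights now [0 3 4 4 4 4], max=4
Drop 3: T rot2 at col 1 lands with bottom-row=4; cleared 0 line(s) (total 0); column heights now [0 6 6 6 4 4], max=6
Drop 4: S rot0 at col 2 lands with bottom-row=6; cleared 0 line(s) (total 0); column heights now [0 6 7 8 8 4], max=8

Answer: 0 6 7 8 8 4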